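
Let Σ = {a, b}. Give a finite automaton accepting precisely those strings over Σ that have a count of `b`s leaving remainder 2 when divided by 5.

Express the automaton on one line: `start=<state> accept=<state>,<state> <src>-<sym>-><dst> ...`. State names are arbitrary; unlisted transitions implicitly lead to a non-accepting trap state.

Keep the running count of `b`s modulo 5: each `b` advances along the cycle S0 → S1 → S2 → S3 → S4 → S0 while other symbols loop. Accept at S2.
With 5 states:
        a   b  
>  S0   S0  S1 
   S1   S1  S2 
 * S2   S2  S3 
   S3   S3  S4 
   S4   S4  S0 
(> = start, * = accepting)

start=S0 accept=S2 S0-a->S0 S0-b->S1 S1-a->S1 S1-b->S2 S2-a->S2 S2-b->S3 S3-a->S3 S3-b->S4 S4-a->S4 S4-b->S0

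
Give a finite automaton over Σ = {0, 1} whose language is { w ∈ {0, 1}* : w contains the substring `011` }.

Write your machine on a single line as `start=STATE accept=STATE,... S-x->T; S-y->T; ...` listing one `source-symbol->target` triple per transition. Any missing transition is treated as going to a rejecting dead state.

Track how much of `011` has been matched so far: state q0 is no progress, q3 is the absorbing accept state reached once `011` has occurred. Intermediate states record partial matches; on a mismatch, fall back to the longest reusable overlap.
4 states suffice.
        0   1  
>  q0   q1  q0 
   q1   q1  q2 
   q2   q1  q3 
 * q3   q3  q3 
(> = start, * = accepting)

start=q0; accept=q3; q0-0->q1; q0-1->q0; q1-0->q1; q1-1->q2; q2-0->q1; q2-1->q3; q3-0->q3; q3-1->q3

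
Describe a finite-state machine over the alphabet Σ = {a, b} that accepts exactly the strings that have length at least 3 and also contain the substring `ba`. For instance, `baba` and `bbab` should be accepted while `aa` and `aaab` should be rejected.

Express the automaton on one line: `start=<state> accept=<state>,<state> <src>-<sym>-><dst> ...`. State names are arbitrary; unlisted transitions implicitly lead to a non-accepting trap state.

start=q0 accept=q5 q0-a->q1 q0-b->q2 q1-a->q1 q1-b->q3 q2-a->q4 q2-b->q3 q3-a->q5 q3-b->q3 q4-a->q5 q4-b->q5 q5-a->q5 q5-b->q5

Build one automaton per condition and run them in lockstep. One (5 states) tracks the input length, saturating at 4; the other (3 states) tracks whether and how much of `ba` has been seen. Each combined state is a pair, one component from each; accept when both components accept. After merging equivalent states the machine shrinks.
        a   b  
>  q0   q1  q2 
   q1   q1  q3 
   q2   q4  q3 
   q3   q5  q3 
   q4   q5  q5 
 * q5   q5  q5 
(> = start, * = accepting)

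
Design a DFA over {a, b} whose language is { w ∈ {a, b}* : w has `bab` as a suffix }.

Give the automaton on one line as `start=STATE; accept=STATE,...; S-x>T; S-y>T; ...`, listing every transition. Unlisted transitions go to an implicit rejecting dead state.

Let each state record the length of the longest suffix of the input read so far that is also a prefix of `bab`. S1 means the last symbol is `b`; S2 means the last 2 symbols are `ba`; S3 means the last 3 symbols are `bab`. Accept only at S3, where the string currently ends in `bab`.
        a   b  
>  S0   S0  S1 
   S1   S2  S1 
   S2   S0  S3 
 * S3   S2  S1 
(> = start, * = accepting)

start=S0; accept=S3; S0-a>S0; S0-b>S1; S1-a>S2; S1-b>S1; S2-a>S0; S2-b>S3; S3-a>S2; S3-b>S1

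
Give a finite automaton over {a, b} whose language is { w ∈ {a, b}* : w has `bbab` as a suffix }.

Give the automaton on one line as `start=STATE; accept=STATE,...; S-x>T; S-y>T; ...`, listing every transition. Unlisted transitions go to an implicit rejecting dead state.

start=q0; accept=q4; q0-a>q0; q0-b>q1; q1-a>q0; q1-b>q2; q2-a>q3; q2-b>q2; q3-a>q0; q3-b>q4; q4-a>q0; q4-b>q2

Remember how much of `bbab` the current input suffix matches. State q0 means no match yet; q1 means the last symbol is `b`; q2 means the last 2 symbols are `bb`; q3 means the last 3 symbols are `bba`; q4 means the last 4 symbols are `bbab`. Only q4 accepts. On a mismatch, fall back to the longest proper suffix that is still a prefix of `bbab`.
5 states suffice.
        a   b  
>  q0   q0  q1 
   q1   q0  q2 
   q2   q3  q2 
   q3   q0  q4 
 * q4   q0  q2 
(> = start, * = accepting)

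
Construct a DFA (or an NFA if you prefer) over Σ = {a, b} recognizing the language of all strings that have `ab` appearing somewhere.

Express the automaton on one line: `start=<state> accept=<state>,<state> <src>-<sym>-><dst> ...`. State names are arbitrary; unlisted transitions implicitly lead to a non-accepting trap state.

start=s0 accept=s2 s0-a->s1 s0-b->s0 s1-a->s1 s1-b->s2 s2-a->s2 s2-b->s2

States s0..s1 record the length of the longest prefix of `ab` that matches the current input suffix. Reaching s2 means `ab` has been seen, and we stay there forever. Accept from s2.
3 states suffice.
        a   b  
>  s0   s1  s0 
   s1   s1  s2 
 * s2   s2  s2 
(> = start, * = accepting)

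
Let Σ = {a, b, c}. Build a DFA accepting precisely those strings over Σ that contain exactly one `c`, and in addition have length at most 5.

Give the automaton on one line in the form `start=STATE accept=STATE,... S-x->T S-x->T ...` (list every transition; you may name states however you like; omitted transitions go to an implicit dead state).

start=q0 accept=q2,q4,q7,q10,q13 q0-a->q1 q0-b->q1 q0-c->q2 q1-a->q3 q1-b->q3 q1-c->q4 q2-a->q4 q2-b->q4 q2-c->q5 q3-a->q6 q3-b->q6 q3-c->q7 q4-a->q7 q4-b->q7 q4-c->q8 q5-a->q8 q5-b->q8 q5-c->q8 q6-a->q9 q6-b->q9 q6-c->q10 q7-a->q10 q7-b->q10 q7-c->q11 q8-a->q11 q8-b->q11 q8-c->q11 q9-a->q12 q9-b->q12 q9-c->q13 q10-a->q13 q10-b->q13 q10-c->q14 q11-a->q14 q11-b->q14 q11-c->q14 q12-a->q15 q12-b->q15 q12-c->q16 q13-a->q16 q13-b->q16 q13-c->q17 q14-a->q17 q14-b->q17 q14-c->q17 q15-a->q15 q15-b->q15 q15-c->q16 q16-a->q16 q16-b->q16 q16-c->q17 q17-a->q17 q17-b->q17 q17-c->q17

Build one automaton per condition and run them in lockstep. One (3 states) tracks the count of `c`s, saturating at 2; the other (7 states) tracks the input length, saturating at 6. Each combined state is a pair, one component from each; accept when both components accept.
18 states suffice.
          a    b    c  
>  q0     q1   q1   q2 
   q1     q3   q3   q4 
 * q2     q4   q4   q5 
   q3     q6   q6   q7 
 * q4     q7   q7   q8 
   q5     q8   q8   q8 
   q6     q9   q9  q10 
 * q7    q10  q10  q11 
   q8    q11  q11  q11 
   q9    q12  q12  q13 
 * q10   q13  q13  q14 
   q11   q14  q14  q14 
   q12   q15  q15  q16 
 * q13   q16  q16  q17 
   q14   q17  q17  q17 
   q15   q15  q15  q16 
   q16   q16  q16  q17 
   q17   q17  q17  q17 
(> = start, * = accepting)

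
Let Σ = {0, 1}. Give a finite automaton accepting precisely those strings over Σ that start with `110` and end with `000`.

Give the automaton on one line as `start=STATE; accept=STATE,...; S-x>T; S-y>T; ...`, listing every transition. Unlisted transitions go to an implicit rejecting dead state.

Handle the two conditions separately and then intersect. The first has 5 states tracking whether the input so far still matches the prefix `110`; the second has 4 states tracking how much of the suffix `000` has currently been matched. A product state is a pair (one from each), accepting exactly when both do. Equivalent product states are then merged.
An 8-state machine:
        0   1  
>  s0   s1  s2 
   s1   s1  s1 
   s2   s1  s3 
   s3   s4  s1 
   s4   s5  s6 
   s5   s7  s6 
   s6   s4  s6 
 * s7   s7  s6 
(> = start, * = accepting)

start=s0; accept=s7; s0-0>s1; s0-1>s2; s1-0>s1; s1-1>s1; s2-0>s1; s2-1>s3; s3-0>s4; s3-1>s1; s4-0>s5; s4-1>s6; s5-0>s7; s5-1>s6; s6-0>s4; s6-1>s6; s7-0>s7; s7-1>s6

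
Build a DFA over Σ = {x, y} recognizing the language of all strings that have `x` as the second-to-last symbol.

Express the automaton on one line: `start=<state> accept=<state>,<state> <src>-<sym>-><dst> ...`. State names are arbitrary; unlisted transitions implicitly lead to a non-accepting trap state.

Because acceptance depends on a position counted from the end, the machine has to buffer the most recent 2 symbols. Make each state the string of the last up-to-2 symbols read; on input `x` shift the window left and append `x`. Accept when the buffered window has length 2 and begins with `x`.
With 7 states:
        x   y  
>  S0   S1  S2 
   S1   S3  S4 
   S2   S5  S6 
 * S3   S3  S4 
 * S4   S5  S6 
   S5   S3  S4 
   S6   S5  S6 
(> = start, * = accepting)

start=S0 accept=S3,S4 S0-x->S1 S0-y->S2 S1-x->S3 S1-y->S4 S2-x->S5 S2-y->S6 S3-x->S3 S3-y->S4 S4-x->S5 S4-y->S6 S5-x->S3 S5-y->S4 S6-x->S5 S6-y->S6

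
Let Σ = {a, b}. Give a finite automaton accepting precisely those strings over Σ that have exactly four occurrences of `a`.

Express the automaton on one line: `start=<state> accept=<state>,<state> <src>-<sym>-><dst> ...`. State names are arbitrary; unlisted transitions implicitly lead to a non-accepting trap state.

start=s0 accept=s4 s0-a->s1 s0-b->s0 s1-a->s2 s1-b->s1 s2-a->s3 s2-b->s2 s3-a->s4 s3-b->s3 s4-a->s5 s4-b->s4 s5-a->s5 s5-b->s5

Only the number of `a`s matters, and only up to 5. Make a chain s0 → s1 → s2 → s3 → s4 → s5 advanced by each `a` (with s5 absorbing); every other symbol self-loops. The accepting set is {s4}.
        a   b  
>  s0   s1  s0 
   s1   s2  s1 
   s2   s3  s2 
   s3   s4  s3 
 * s4   s5  s4 
   s5   s5  s5 
(> = start, * = accepting)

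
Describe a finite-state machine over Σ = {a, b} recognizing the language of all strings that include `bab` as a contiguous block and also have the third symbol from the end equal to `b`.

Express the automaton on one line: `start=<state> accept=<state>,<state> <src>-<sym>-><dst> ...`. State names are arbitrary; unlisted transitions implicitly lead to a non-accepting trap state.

start=q0 accept=q12,q17,q18,q19 q0-a->q1 q0-b->q2 q1-a->q3 q1-b->q4 q2-a->q5 q2-b->q6 q3-a->q7 q3-b->q8 q4-a->q9 q4-b->q10 q5-a->q11 q5-b->q12 q6-a->q13 q6-b->q14 q7-a->q7 q7-b->q8 q8-a->q9 q8-b->q10 q9-a->q11 q9-b->q12 q10-a->q13 q10-b->q14 q11-a->q7 q11-b->q8 q12-a->q15 q12-b->q16 q13-a->q11 q13-b->q12 q14-a->q13 q14-b->q14 q15-a->q17 q15-b->q12 q16-a->q18 q16-b->q19 q17-a->q20 q17-b->q21 q18-a->q17 q18-b->q12 q19-a->q18 q19-b->q19 q20-a->q20 q20-b->q21 q21-a->q15 q21-b->q16

Run two small machines in parallel and take their product. One (4 states) tracks whether and how much of `bab` has been seen; the other (15 states) tracks the last 3 symbols read. Each combined state is a pair, one component from each; accept when both components accept.
          a    b  
>  q0     q1   q2 
   q1     q3   q4 
   q2     q5   q6 
   q3     q7   q8 
   q4     q9  q10 
   q5    q11  q12 
   q6    q13  q14 
   q7     q7   q8 
   q8     q9  q10 
   q9    q11  q12 
   q10   q13  q14 
   q11    q7   q8 
 * q12   q15  q16 
   q13   q11  q12 
   q14   q13  q14 
   q15   q17  q12 
   q16   q18  q19 
 * q17   q20  q21 
 * q18   q17  q12 
 * q19   q18  q19 
   q20   q20  q21 
   q21   q15  q16 
(> = start, * = accepting)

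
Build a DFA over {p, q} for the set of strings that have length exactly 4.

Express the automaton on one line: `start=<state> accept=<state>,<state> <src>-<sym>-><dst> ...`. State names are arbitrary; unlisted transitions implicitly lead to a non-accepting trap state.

Count input length up to 5: every symbol moves from s0 toward s5, which means 'more than 4' and absorbs. Accept from {s4}.
        p   q  
>  s0   s1  s1 
   s1   s2  s2 
   s2   s3  s3 
   s3   s4  s4 
 * s4   s5  s5 
   s5   s5  s5 
(> = start, * = accepting)

start=s0 accept=s4 s0-p->s1 s0-q->s1 s1-p->s2 s1-q->s2 s2-p->s3 s2-q->s3 s3-p->s4 s3-q->s4 s4-p->s5 s4-q->s5 s5-p->s5 s5-q->s5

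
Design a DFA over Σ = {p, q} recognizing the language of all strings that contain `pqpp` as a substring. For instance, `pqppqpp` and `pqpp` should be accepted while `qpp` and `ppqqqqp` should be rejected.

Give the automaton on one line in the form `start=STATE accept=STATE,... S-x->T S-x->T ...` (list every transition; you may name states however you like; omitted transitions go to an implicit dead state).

Track how much of `pqpp` has been matched so far: state S0 is no progress, S4 is the absorbing accept state reached once `pqpp` has occurred. Intermediate states record partial matches; on a mismatch, fall back to the longest reusable overlap.
5 states suffice.
        p   q  
>  S0   S1  S0 
   S1   S1  S2 
   S2   S3  S0 
   S3   S4  S2 
 * S4   S4  S4 
(> = start, * = accepting)

start=S0 accept=S4 S0-p->S1 S0-q->S0 S1-p->S1 S1-q->S2 S2-p->S3 S2-q->S0 S3-p->S4 S3-q->S2 S4-p->S4 S4-q->S4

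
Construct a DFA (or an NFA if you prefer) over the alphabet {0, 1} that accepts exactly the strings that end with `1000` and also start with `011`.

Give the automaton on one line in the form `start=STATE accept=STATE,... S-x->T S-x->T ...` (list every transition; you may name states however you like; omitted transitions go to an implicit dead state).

Build one automaton per condition and run them in lockstep. One (5 states) tracks how much of the suffix `1000` has currently been matched; the other (5 states) tracks whether the input so far still matches the prefix `011`. Each combined state is a pair, one component from each; accept when both components accept.
A 13-state machine:
          0    1  
>  q0     q1   q2 
   q1     q3   q4 
   q2     q5   q2 
   q3     q3   q2 
   q4     q5   q6 
   q5     q7   q2 
   q6     q8   q6 
   q7     q9   q2 
   q8    q10   q6 
   q9     q3   q2 
   q10   q11   q6 
 * q11   q12   q6 
   q12   q12   q6 
(> = start, * = accepting)

start=q0 accept=q11 q0-0->q1 q0-1->q2 q1-0->q3 q1-1->q4 q2-0->q5 q2-1->q2 q3-0->q3 q3-1->q2 q4-0->q5 q4-1->q6 q5-0->q7 q5-1->q2 q6-0->q8 q6-1->q6 q7-0->q9 q7-1->q2 q8-0->q10 q8-1->q6 q9-0->q3 q9-1->q2 q10-0->q11 q10-1->q6 q11-0->q12 q11-1->q6 q12-0->q12 q12-1->q6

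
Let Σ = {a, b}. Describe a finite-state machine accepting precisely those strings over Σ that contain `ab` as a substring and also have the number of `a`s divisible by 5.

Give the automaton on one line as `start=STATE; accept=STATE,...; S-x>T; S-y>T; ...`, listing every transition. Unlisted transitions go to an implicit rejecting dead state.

start=q0; accept=q10; q0-a>q1; q0-b>q0; q1-a>q2; q1-b>q3; q2-a>q4; q2-b>q5; q3-a>q5; q3-b>q3; q4-a>q6; q4-b>q7; q5-a>q7; q5-b>q5; q6-a>q8; q6-b>q9; q7-a>q9; q7-b>q7; q8-a>q1; q8-b>q10; q9-a>q10; q9-b>q9; q10-a>q3; q10-b>q10

Handle the two conditions separately and then intersect. One (3 states) tracks whether and how much of `ab` has been seen; the other (5 states) tracks the count of `a`s modulo 5. Each combined state is a pair, one component from each; accept when both components accept.
An 11-state machine:
          a    b  
>  q0     q1   q0 
   q1     q2   q3 
   q2     q4   q5 
   q3     q5   q3 
   q4     q6   q7 
   q5     q7   q5 
   q6     q8   q9 
   q7     q9   q7 
   q8     q1  q10 
   q9    q10   q9 
 * q10    q3  q10 
(> = start, * = accepting)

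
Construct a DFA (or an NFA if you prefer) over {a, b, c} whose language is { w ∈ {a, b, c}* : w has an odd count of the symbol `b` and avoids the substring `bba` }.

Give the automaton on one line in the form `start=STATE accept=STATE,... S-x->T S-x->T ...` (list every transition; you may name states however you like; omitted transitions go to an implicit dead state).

start=q0 accept=q1,q2,q6 q0-a->q0 q0-b->q1 q0-c->q0 q1-a->q2 q1-b->q3 q1-c->q2 q2-a->q2 q2-b->q4 q2-c->q2 q3-a->q5 q3-b->q6 q3-c->q0 q4-a->q0 q4-b->q6 q4-c->q0 q5-a->q5 q5-b->q5 q5-c->q5 q6-a->q5 q6-b->q3 q6-c->q2

Handle the two conditions separately and then intersect. One (2 states) tracks the count of `b`s modulo 2; the other (4 states) tracks partial matches of the forbidden pattern `bba`. Each combined state is a pair, one component from each; accept when both components accept. Minimizing collapses redundant product states.
With 7 states:
        a   b   c  
>  q0   q0  q1  q0 
 * q1   q2  q3  q2 
 * q2   q2  q4  q2 
   q3   q5  q6  q0 
   q4   q0  q6  q0 
   q5   q5  q5  q5 
 * q6   q5  q3  q2 
(> = start, * = accepting)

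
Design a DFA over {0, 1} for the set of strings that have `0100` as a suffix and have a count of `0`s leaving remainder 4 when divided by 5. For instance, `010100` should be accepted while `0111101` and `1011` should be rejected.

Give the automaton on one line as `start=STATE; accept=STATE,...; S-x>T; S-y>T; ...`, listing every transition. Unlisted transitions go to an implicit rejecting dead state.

Build one automaton per condition and run them in lockstep. The first has 5 states tracking how much of the suffix `0100` has currently been matched; the second has 5 states tracking the count of `0`s modulo 5. A product state is a pair (one from each), accepting exactly when both do. Equivalent product states are then merged.
With 9 states:
        0   1  
>  q0   q1  q0 
   q1   q2  q1 
   q2   q3  q4 
   q3   q5  q3 
   q4   q6  q7 
   q5   q0  q5 
   q6   q8  q3 
   q7   q3  q7 
 * q8   q0  q5 
(> = start, * = accepting)

start=q0; accept=q8; q0-0>q1; q0-1>q0; q1-0>q2; q1-1>q1; q2-0>q3; q2-1>q4; q3-0>q5; q3-1>q3; q4-0>q6; q4-1>q7; q5-0>q0; q5-1>q5; q6-0>q8; q6-1>q3; q7-0>q3; q7-1>q7; q8-0>q0; q8-1>q5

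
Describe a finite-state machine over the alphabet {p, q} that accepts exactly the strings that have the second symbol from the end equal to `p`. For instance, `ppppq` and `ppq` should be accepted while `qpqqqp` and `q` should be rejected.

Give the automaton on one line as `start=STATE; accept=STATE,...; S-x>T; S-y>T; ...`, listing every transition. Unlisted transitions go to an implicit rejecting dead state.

A DFA must remember the last 2 symbols (since which symbol is second-to-last isn't known until the input ends). Use one state per possible window of the last ≤2 symbols; accept from those whose window starts with `p`.
With 7 states:
        p   q  
>  S0   S1  S2 
   S1   S3  S4 
   S2   S5  S6 
 * S3   S3  S4 
 * S4   S5  S6 
   S5   S3  S4 
   S6   S5  S6 
(> = start, * = accepting)

start=S0; accept=S3,S4; S0-p>S1; S0-q>S2; S1-p>S3; S1-q>S4; S2-p>S5; S2-q>S6; S3-p>S3; S3-q>S4; S4-p>S5; S4-q>S6; S5-p>S3; S5-q>S4; S6-p>S5; S6-q>S6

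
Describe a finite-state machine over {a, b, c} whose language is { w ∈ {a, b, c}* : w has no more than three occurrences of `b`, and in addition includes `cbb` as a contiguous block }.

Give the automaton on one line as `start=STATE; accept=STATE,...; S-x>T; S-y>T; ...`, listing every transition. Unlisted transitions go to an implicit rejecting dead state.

Run two small machines in parallel and take their product. One (5 states) tracks the count of `b`s, saturating at 4; the other (4 states) tracks whether and how much of `cbb` has been seen. Each combined state is a pair, one component from each; accept when both components accept. After merging equivalent states the machine shrinks.
9 states suffice.
        a   b   c  
>  q0   q0  q1  q2 
   q1   q1  q3  q4 
   q2   q0  q5  q2 
   q3   q3  q3  q3 
   q4   q1  q6  q4 
   q5   q1  q7  q4 
   q6   q3  q8  q3 
 * q7   q7  q8  q7 
 * q8   q8  q3  q8 
(> = start, * = accepting)

start=q0; accept=q7,q8; q0-a>q0; q0-b>q1; q0-c>q2; q1-a>q1; q1-b>q3; q1-c>q4; q2-a>q0; q2-b>q5; q2-c>q2; q3-a>q3; q3-b>q3; q3-c>q3; q4-a>q1; q4-b>q6; q4-c>q4; q5-a>q1; q5-b>q7; q5-c>q4; q6-a>q3; q6-b>q8; q6-c>q3; q7-a>q7; q7-b>q8; q7-c>q7; q8-a>q8; q8-b>q3; q8-c>q8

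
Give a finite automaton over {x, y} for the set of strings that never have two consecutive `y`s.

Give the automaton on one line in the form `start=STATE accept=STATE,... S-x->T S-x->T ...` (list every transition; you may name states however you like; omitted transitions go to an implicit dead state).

This is the complement of 'contains `yy`'. Use the same substring-matching states — S0 through S2 holding how much of `yy` has just been matched — but flip the accepting set: everything except the trap S2 accepts.
With 3 states:
        x   y  
>* S0   S0  S1 
 * S1   S0  S2 
   S2   S2  S2 
(> = start, * = accepting)

start=S0 accept=S0,S1 S0-x->S0 S0-y->S1 S1-x->S0 S1-y->S2 S2-x->S2 S2-y->S2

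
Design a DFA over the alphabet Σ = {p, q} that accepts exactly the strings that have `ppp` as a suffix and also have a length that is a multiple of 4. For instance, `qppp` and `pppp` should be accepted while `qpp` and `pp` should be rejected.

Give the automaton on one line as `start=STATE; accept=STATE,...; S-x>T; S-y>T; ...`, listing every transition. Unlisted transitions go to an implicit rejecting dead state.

Run two small machines in parallel and take their product. One (4 states) tracks how much of the suffix `ppp` has currently been matched; the other (4 states) tracks the input length modulo 4. Each combined state is a pair, one component from each; accept when both components accept. Minimizing collapses redundant product states.
7 states suffice.
        p   q  
>  S0   S1  S1 
   S1   S2  S3 
   S2   S4  S5 
   S3   S5  S5 
   S4   S6  S0 
   S5   S0  S0 
 * S6   S1  S1 
(> = start, * = accepting)

start=S0; accept=S6; S0-p>S1; S0-q>S1; S1-p>S2; S1-q>S3; S2-p>S4; S2-q>S5; S3-p>S5; S3-q>S5; S4-p>S6; S4-q>S0; S5-p>S0; S5-q>S0; S6-p>S1; S6-q>S1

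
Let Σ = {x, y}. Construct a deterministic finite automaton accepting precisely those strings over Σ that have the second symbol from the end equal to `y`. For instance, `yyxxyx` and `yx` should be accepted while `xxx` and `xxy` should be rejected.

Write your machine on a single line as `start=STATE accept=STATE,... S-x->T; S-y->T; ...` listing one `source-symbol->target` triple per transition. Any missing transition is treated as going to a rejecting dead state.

Because acceptance depends on a position counted from the end, the machine has to buffer the most recent 2 symbols. Make each state the string of the last up-to-2 symbols read; on input `x` shift the window left and append `x`. Accept when the buffered window has length 2 and begins with `y`.
7 states suffice.
        x   y  
>  s0   s1  s2 
   s1   s3  s4 
   s2   s5  s6 
   s3   s3  s4 
   s4   s5  s6 
 * s5   s3  s4 
 * s6   s5  s6 
(> = start, * = accepting)

start=s0; accept=s5,s6; s0-x->s1; s0-y->s2; s1-x->s3; s1-y->s4; s2-x->s5; s2-y->s6; s3-x->s3; s3-y->s4; s4-x->s5; s4-y->s6; s5-x->s3; s5-y->s4; s6-x->s5; s6-y->s6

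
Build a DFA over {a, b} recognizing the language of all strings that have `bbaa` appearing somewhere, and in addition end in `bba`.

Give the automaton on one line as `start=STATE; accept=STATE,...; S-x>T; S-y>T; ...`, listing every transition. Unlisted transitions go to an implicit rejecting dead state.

Build one automaton per condition and run them in lockstep. The first has 5 states tracking whether and how much of `bbaa` has been seen; the second has 4 states tracking how much of the suffix `bba` has currently been matched. A product state is a pair (one from each), accepting exactly when both do.
With 8 states:
        a   b  
>  q0   q0  q1 
   q1   q0  q2 
   q2   q3  q2 
   q3   q4  q1 
   q4   q4  q5 
   q5   q4  q6 
   q6   q7  q6 
 * q7   q4  q5 
(> = start, * = accepting)

start=q0; accept=q7; q0-a>q0; q0-b>q1; q1-a>q0; q1-b>q2; q2-a>q3; q2-b>q2; q3-a>q4; q3-b>q1; q4-a>q4; q4-b>q5; q5-a>q4; q5-b>q6; q6-a>q7; q6-b>q6; q7-a>q4; q7-b>q5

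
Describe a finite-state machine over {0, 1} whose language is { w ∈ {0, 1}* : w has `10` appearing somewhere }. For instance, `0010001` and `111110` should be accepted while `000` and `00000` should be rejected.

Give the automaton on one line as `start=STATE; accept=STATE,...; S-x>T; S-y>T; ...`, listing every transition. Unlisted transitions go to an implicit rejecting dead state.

Track how much of `10` has been matched so far: state q0 is no progress, q2 is the absorbing accept state reached once `10` has occurred. Intermediate states record partial matches; on a mismatch, fall back to the longest reusable overlap.
A 3-state machine:
        0   1  
>  q0   q0  q1 
   q1   q2  q1 
 * q2   q2  q2 
(> = start, * = accepting)

start=q0; accept=q2; q0-0>q0; q0-1>q1; q1-0>q2; q1-1>q1; q2-0>q2; q2-1>q2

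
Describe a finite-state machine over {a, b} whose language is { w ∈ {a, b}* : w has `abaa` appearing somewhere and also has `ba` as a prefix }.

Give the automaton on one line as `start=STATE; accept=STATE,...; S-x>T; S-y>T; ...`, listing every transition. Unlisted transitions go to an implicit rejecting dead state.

Build one automaton per condition and run them in lockstep. One (5 states) tracks whether and how much of `abaa` has been seen; the other (4 states) tracks whether the input so far still matches the prefix `ba`. Each combined state is a pair, one component from each; accept when both components accept.
12 states suffice.
          a    b  
>  S0     S1   S2 
   S1     S1   S3 
   S2     S4   S5 
   S3     S6   S5 
   S4     S4   S7 
   S5     S1   S5 
   S6     S8   S3 
   S7     S9  S10 
   S8     S8   S8 
   S9    S11   S7 
   S10    S4  S10 
 * S11   S11  S11 
(> = start, * = accepting)

start=S0; accept=S11; S0-a>S1; S0-b>S2; S1-a>S1; S1-b>S3; S2-a>S4; S2-b>S5; S3-a>S6; S3-b>S5; S4-a>S4; S4-b>S7; S5-a>S1; S5-b>S5; S6-a>S8; S6-b>S3; S7-a>S9; S7-b>S10; S8-a>S8; S8-b>S8; S9-a>S11; S9-b>S7; S10-a>S4; S10-b>S10; S11-a>S11; S11-b>S11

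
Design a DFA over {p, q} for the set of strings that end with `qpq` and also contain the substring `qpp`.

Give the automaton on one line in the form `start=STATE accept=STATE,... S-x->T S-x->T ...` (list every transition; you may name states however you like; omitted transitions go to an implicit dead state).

Handle the two conditions separately and then intersect. One (4 states) tracks how much of the suffix `qpq` has currently been matched; the other (4 states) tracks whether and how much of `qpp` has been seen. Each combined state is a pair, one component from each; accept when both components accept.
With 8 states:
        p   q  
>  S0   S0  S1 
   S1   S2  S1 
   S2   S3  S4 
   S3   S3  S5 
   S4   S2  S1 
   S5   S6  S5 
   S6   S3  S7 
 * S7   S6  S5 
(> = start, * = accepting)

start=S0 accept=S7 S0-p->S0 S0-q->S1 S1-p->S2 S1-q->S1 S2-p->S3 S2-q->S4 S3-p->S3 S3-q->S5 S4-p->S2 S4-q->S1 S5-p->S6 S5-q->S5 S6-p->S3 S6-q->S7 S7-p->S6 S7-q->S5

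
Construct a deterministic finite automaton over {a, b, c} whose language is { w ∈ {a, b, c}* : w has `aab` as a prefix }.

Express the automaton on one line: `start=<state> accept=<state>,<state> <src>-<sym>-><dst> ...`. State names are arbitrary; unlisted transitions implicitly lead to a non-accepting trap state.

start=s0 accept=s3 s0-a->s1 s0-b->s4 s0-c->s4 s1-a->s2 s1-b->s4 s1-c->s4 s2-a->s4 s2-b->s3 s2-c->s4 s3-a->s3 s3-b->s3 s3-c->s3 s4-a->s4 s4-b->s4 s4-c->s4

Walk along `aab` while the input agrees: from s0 take `a` to s1, and so on. Any deviation drops to the rejecting sink s4. Once s3 is reached the prefix is confirmed and every continuation is accepted.
        a   b   c  
>  s0   s1  s4  s4 
   s1   s2  s4  s4 
   s2   s4  s3  s4 
 * s3   s3  s3  s3 
   s4   s4  s4  s4 
(> = start, * = accepting)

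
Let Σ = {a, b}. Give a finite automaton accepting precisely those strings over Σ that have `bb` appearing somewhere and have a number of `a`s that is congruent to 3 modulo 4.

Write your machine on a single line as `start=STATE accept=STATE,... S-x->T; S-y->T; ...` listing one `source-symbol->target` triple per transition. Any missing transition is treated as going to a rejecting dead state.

Run two small machines in parallel and take their product. The first has 3 states tracking whether and how much of `bb` has been seen; the second has 4 states tracking the count of `a`s modulo 4. A product state is a pair (one from each), accepting exactly when both do.
With 12 states:
          a    b  
>  s0     s1   s2 
   s1     s3   s4 
   s2     s1   s5 
   s3     s6   s7 
   s4     s3   s8 
   s5     s8   s5 
   s6     s0   s9 
   s7     s6  s10 
   s8    s10   s8 
   s9     s0  s11 
   s10   s11  s10 
 * s11    s5  s11 
(> = start, * = accepting)

start=s0; accept=s11; s0-a->s1; s0-b->s2; s1-a->s3; s1-b->s4; s2-a->s1; s2-b->s5; s3-a->s6; s3-b->s7; s4-a->s3; s4-b->s8; s5-a->s8; s5-b->s5; s6-a->s0; s6-b->s9; s7-a->s6; s7-b->s10; s8-a->s10; s8-b->s8; s9-a->s0; s9-b->s11; s10-a->s11; s10-b->s10; s11-a->s5; s11-b->s11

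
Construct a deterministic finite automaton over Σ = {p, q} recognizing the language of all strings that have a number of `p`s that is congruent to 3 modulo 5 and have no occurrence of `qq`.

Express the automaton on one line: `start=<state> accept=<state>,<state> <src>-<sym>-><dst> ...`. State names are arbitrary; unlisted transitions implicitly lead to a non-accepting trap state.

Build one automaton per condition and run them in lockstep. The first has 5 states tracking the count of `p`s modulo 5; the second has 3 states tracking partial matches of the forbidden pattern `qq`. A product state is a pair (one from each), accepting exactly when both do.
       p  q 
>  A   B  C 
   B   D  E 
   C   B  F 
   D   G  H 
   E   D  I 
   F   I  F 
 * G   J  K 
   H   G  L 
   I   L  I 
   J   A  M 
 * K   J  N 
   L   N  L 
   M   A  O 
   N   O  N 
   O   F  O 
(> = start, * = accepting)

start=A accept=G,K A-p->B A-q->C B-p->D B-q->E C-p->B C-q->F D-p->G D-q->H E-p->D E-q->I F-p->I F-q->F G-p->J G-q->K H-p->G H-q->L I-p->L I-q->I J-p->A J-q->M K-p->J K-q->N L-p->N L-q->L M-p->A M-q->O N-p->O N-q->N O-p->F O-q->O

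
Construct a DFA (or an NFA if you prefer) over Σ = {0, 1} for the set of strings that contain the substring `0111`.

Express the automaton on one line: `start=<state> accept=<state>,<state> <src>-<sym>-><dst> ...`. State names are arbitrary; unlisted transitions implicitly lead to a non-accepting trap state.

States S0..S3 record the length of the longest prefix of `0111` that matches the current input suffix. Reaching S4 means `0111` has been seen, and we stay there forever. Accept from S4.
        0   1  
>  S0   S1  S0 
   S1   S1  S2 
   S2   S1  S3 
   S3   S1  S4 
 * S4   S4  S4 
(> = start, * = accepting)

start=S0 accept=S4 S0-0->S1 S0-1->S0 S1-0->S1 S1-1->S2 S2-0->S1 S2-1->S3 S3-0->S1 S3-1->S4 S4-0->S4 S4-1->S4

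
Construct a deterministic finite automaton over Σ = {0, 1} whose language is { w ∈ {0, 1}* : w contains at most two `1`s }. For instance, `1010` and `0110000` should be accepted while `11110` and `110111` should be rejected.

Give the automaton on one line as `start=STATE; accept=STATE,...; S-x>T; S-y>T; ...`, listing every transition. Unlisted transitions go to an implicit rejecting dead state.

Only the number of `1`s matters, and only up to 3. Make a chain s0 → s1 → s2 → s3 advanced by each `1` (with s3 absorbing); every other symbol self-loops. The accepting set is {s0, s1, s2}.
        0   1  
>* s0   s0  s1 
 * s1   s1  s2 
 * s2   s2  s3 
   s3   s3  s3 
(> = start, * = accepting)

start=s0; accept=s0,s1,s2; s0-0>s0; s0-1>s1; s1-0>s1; s1-1>s2; s2-0>s2; s2-1>s3; s3-0>s3; s3-1>s3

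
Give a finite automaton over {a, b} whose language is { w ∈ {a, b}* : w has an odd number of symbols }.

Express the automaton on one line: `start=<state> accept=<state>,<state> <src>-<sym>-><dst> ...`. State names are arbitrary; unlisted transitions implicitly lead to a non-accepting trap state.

Count input length modulo 2: every symbol advances one step around the cycle q0 → q1 → q0. Accept at q1.
A 2-state machine:
        a   b  
>  q0   q1  q1 
 * q1   q0  q0 
(> = start, * = accepting)

start=q0 accept=q1 q0-a->q1 q0-b->q1 q1-a->q0 q1-b->q0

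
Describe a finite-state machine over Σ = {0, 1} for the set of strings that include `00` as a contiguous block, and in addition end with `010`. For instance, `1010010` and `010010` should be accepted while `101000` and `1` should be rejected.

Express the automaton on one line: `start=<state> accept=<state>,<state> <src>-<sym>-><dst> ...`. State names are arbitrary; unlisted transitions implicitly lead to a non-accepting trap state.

start=q0 accept=q6 q0-0->q1 q0-1->q0 q1-0->q2 q1-1->q3 q2-0->q2 q2-1->q4 q3-0->q5 q3-1->q0 q4-0->q6 q4-1->q7 q5-0->q2 q5-1->q3 q6-0->q2 q6-1->q4 q7-0->q2 q7-1->q7

Build one automaton per condition and run them in lockstep. The first has 3 states tracking whether and how much of `00` has been seen; the second has 4 states tracking how much of the suffix `010` has currently been matched. A product state is a pair (one from each), accepting exactly when both do.
With 8 states:
        0   1  
>  q0   q1  q0 
   q1   q2  q3 
   q2   q2  q4 
   q3   q5  q0 
   q4   q6  q7 
   q5   q2  q3 
 * q6   q2  q4 
   q7   q2  q7 
(> = start, * = accepting)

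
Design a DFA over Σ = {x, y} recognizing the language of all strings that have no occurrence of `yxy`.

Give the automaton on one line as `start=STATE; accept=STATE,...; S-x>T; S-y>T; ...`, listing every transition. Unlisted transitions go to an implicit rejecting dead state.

Track partial matches of the forbidden pattern `yxy`. State D is a dead state reached once `yxy` has occurred; every other state accepts. A means no part of `yxy` is currently matched.
       x  y 
>* A   A  B 
 * B   C  B 
 * C   A  D 
   D   D  D 
(> = start, * = accepting)

start=A; accept=A,B,C; A-x>A; A-y>B; B-x>C; B-y>B; C-x>A; C-y>D; D-x>D; D-y>D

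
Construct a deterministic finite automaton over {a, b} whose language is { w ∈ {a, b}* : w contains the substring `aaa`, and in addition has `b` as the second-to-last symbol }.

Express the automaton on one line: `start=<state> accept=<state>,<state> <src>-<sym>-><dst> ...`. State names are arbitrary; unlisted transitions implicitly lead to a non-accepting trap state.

Run two small machines in parallel and take their product. The first has 4 states tracking whether and how much of `aaa` has been seen; the second has 7 states tracking the last 2 symbols read. A product state is a pair (one from each), accepting exactly when both do. Equivalent product states are then merged.
        a   b  
>  q0   q1  q0 
   q1   q2  q0 
   q2   q3  q0 
   q3   q3  q4 
   q4   q5  q6 
 * q5   q3  q4 
 * q6   q5  q6 
(> = start, * = accepting)

start=q0 accept=q5,q6 q0-a->q1 q0-b->q0 q1-a->q2 q1-b->q0 q2-a->q3 q2-b->q0 q3-a->q3 q3-b->q4 q4-a->q5 q4-b->q6 q5-a->q3 q5-b->q4 q6-a->q5 q6-b->q6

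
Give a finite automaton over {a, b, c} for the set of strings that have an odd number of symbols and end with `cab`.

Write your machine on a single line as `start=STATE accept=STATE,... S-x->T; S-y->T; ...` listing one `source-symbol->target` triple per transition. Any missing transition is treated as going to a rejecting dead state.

start=S0; accept=S6; S0-a->S1; S0-b->S1; S0-c->S2; S1-a->S0; S1-b->S0; S1-c->S3; S2-a->S4; S2-b->S0; S2-c->S3; S3-a->S5; S3-b->S1; S3-c->S2; S4-a->S1; S4-b->S6; S4-c->S2; S5-a->S0; S5-b->S7; S5-c->S3; S6-a->S0; S6-b->S0; S6-c->S3; S7-a->S1; S7-b->S1; S7-c->S2

Handle the two conditions separately and then intersect. The first has 2 states tracking the input length modulo 2; the second has 4 states tracking how much of the suffix `cab` has currently been matched. A product state is a pair (one from each), accepting exactly when both do.
8 states suffice.
        a   b   c  
>  S0   S1  S1  S2 
   S1   S0  S0  S3 
   S2   S4  S0  S3 
   S3   S5  S1  S2 
   S4   S1  S6  S2 
   S5   S0  S7  S3 
 * S6   S0  S0  S3 
   S7   S1  S1  S2 
(> = start, * = accepting)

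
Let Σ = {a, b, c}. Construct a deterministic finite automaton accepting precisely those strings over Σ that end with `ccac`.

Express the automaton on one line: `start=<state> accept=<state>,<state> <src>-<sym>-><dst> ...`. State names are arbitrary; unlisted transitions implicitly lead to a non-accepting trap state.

start=S0 accept=S4 S0-a->S0 S0-b->S0 S0-c->S1 S1-a->S0 S1-b->S0 S1-c->S2 S2-a->S3 S2-b->S0 S2-c->S2 S3-a->S0 S3-b->S0 S3-c->S4 S4-a->S0 S4-b->S0 S4-c->S2

Remember how much of `ccac` the current input suffix matches. State S0 means no match yet; S1 means the last symbol is `c`; S2 means the last 2 symbols are `cc`; S3 means the last 3 symbols are `cca`; S4 means the last 4 symbols are `ccac`. Only S4 accepts. On a mismatch, fall back to the longest proper suffix that is still a prefix of `ccac`.
A 5-state machine:
        a   b   c  
>  S0   S0  S0  S1 
   S1   S0  S0  S2 
   S2   S3  S0  S2 
   S3   S0  S0  S4 
 * S4   S0  S0  S2 
(> = start, * = accepting)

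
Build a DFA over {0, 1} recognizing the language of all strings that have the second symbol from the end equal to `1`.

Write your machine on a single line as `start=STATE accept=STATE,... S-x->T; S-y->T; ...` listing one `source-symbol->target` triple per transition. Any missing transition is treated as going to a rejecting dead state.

A DFA must remember the last 2 symbols (since which symbol is second-to-last isn't known until the input ends). Use one state per possible window of the last ≤2 symbols; accept from those whose window starts with `1`.
        0   1  
>  s0   s1  s2 
   s1   s3  s4 
   s2   s5  s6 
   s3   s3  s4 
   s4   s5  s6 
 * s5   s3  s4 
 * s6   s5  s6 
(> = start, * = accepting)

start=s0; accept=s5,s6; s0-0->s1; s0-1->s2; s1-0->s3; s1-1->s4; s2-0->s5; s2-1->s6; s3-0->s3; s3-1->s4; s4-0->s5; s4-1->s6; s5-0->s3; s5-1->s4; s6-0->s5; s6-1->s6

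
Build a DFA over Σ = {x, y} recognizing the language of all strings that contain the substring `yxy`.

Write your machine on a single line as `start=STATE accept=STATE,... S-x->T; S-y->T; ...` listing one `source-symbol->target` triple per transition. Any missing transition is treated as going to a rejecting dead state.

States q0..q2 record the length of the longest prefix of `yxy` that matches the current input suffix. Reaching q3 means `yxy` has been seen, and we stay there forever. Accept from q3.
4 states suffice.
        x   y  
>  q0   q0  q1 
   q1   q2  q1 
   q2   q0  q3 
 * q3   q3  q3 
(> = start, * = accepting)

start=q0; accept=q3; q0-x->q0; q0-y->q1; q1-x->q2; q1-y->q1; q2-x->q0; q2-y->q3; q3-x->q3; q3-y->q3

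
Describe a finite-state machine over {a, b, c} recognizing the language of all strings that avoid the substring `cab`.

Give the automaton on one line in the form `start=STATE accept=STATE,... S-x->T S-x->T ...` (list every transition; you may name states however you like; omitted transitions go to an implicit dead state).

Track partial matches of the forbidden pattern `cab`. State s3 is a dead state reached once `cab` has occurred; every other state accepts. s0 means no part of `cab` is currently matched.
4 states suffice.
        a   b   c  
>* s0   s0  s0  s1 
 * s1   s2  s0  s1 
 * s2   s0  s3  s1 
   s3   s3  s3  s3 
(> = start, * = accepting)

start=s0 accept=s0,s1,s2 s0-a->s0 s0-b->s0 s0-c->s1 s1-a->s2 s1-b->s0 s1-c->s1 s2-a->s0 s2-b->s3 s2-c->s1 s3-a->s3 s3-b->s3 s3-c->s3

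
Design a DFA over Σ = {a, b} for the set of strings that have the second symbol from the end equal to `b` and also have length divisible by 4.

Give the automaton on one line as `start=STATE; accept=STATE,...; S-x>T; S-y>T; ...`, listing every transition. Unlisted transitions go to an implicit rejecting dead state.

Run two small machines in parallel and take their product. One (7 states) tracks the last 2 symbols read; the other (4 states) tracks the input length modulo 4. Each combined state is a pair, one component from each; accept when both components accept.
A 19-state machine:
          a    b  
>  S0     S1   S2 
   S1     S3   S4 
   S2     S5   S6 
   S3     S7   S8 
   S4     S9  S10 
   S5     S7   S8 
   S6     S9  S10 
   S7    S11  S12 
   S8    S13  S14 
   S9    S11  S12 
   S10   S13  S14 
   S11   S15  S16 
   S12   S17  S18 
 * S13   S15  S16 
 * S14   S17  S18 
   S15    S3   S4 
   S16    S5   S6 
   S17    S3   S4 
   S18    S5   S6 
(> = start, * = accepting)

start=S0; accept=S13,S14; S0-a>S1; S0-b>S2; S1-a>S3; S1-b>S4; S2-a>S5; S2-b>S6; S3-a>S7; S3-b>S8; S4-a>S9; S4-b>S10; S5-a>S7; S5-b>S8; S6-a>S9; S6-b>S10; S7-a>S11; S7-b>S12; S8-a>S13; S8-b>S14; S9-a>S11; S9-b>S12; S10-a>S13; S10-b>S14; S11-a>S15; S11-b>S16; S12-a>S17; S12-b>S18; S13-a>S15; S13-b>S16; S14-a>S17; S14-b>S18; S15-a>S3; S15-b>S4; S16-a>S5; S16-b>S6; S17-a>S3; S17-b>S4; S18-a>S5; S18-b>S6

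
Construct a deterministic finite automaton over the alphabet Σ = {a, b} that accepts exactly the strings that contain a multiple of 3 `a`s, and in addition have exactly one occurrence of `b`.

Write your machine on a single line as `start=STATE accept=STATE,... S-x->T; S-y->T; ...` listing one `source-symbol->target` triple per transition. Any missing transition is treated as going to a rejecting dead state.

start=q0; accept=q2; q0-a->q1; q0-b->q2; q1-a->q3; q1-b->q4; q2-a->q4; q2-b->q5; q3-a->q0; q3-b->q6; q4-a->q6; q4-b->q5; q5-a->q5; q5-b->q5; q6-a->q2; q6-b->q5

Handle the two conditions separately and then intersect. One (3 states) tracks the count of `a`s modulo 3; the other (3 states) tracks the count of `b`s, saturating at 2. Each combined state is a pair, one component from each; accept when both components accept. Equivalent product states are then merged.
A 7-state machine:
        a   b  
>  q0   q1  q2 
   q1   q3  q4 
 * q2   q4  q5 
   q3   q0  q6 
   q4   q6  q5 
   q5   q5  q5 
   q6   q2  q5 
(> = start, * = accepting)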